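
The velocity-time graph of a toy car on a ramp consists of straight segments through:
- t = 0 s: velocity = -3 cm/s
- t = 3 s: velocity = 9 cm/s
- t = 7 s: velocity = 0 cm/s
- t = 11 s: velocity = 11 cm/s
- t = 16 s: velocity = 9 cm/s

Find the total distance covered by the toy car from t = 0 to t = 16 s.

101.25 cm

Distance (not displacement) is the total path length: add the absolute areas under v-t.
0–3 s: v = 0 at t = 0.75 s; triangle areas 1.125 + 10.125 = 11.25 cm
3–7 s: |½(9 + 0)(4)| = 18 cm
7–11 s: |½(0 + 11)(4)| = 22 cm
11–16 s: |½(11 + 9)(5)| = 50 cm
Total distance = 101.25 cm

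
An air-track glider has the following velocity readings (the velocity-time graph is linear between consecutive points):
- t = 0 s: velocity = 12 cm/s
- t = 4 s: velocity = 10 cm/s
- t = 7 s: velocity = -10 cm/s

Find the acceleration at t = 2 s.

Acceleration is the slope of the v-t graph on 0–4 s: (10 − 12)/(4 − 0) = -0.5 cm/s².

-0.5 cm/s²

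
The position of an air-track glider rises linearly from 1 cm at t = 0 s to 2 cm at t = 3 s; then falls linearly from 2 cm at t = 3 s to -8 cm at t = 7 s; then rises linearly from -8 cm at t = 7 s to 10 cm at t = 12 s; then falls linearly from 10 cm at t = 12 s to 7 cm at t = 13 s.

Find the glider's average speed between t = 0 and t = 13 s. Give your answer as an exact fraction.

32/13 cm/s

Average speed = (total path length)/(elapsed time); on a piecewise-linear x-t graph the path length is Σ|Δx|.
0–3 s: |Δx| = |2 − 1| = 1 cm
3–7 s: |Δx| = |-8 − 2| = 10 cm
7–12 s: |Δx| = |10 − -8| = 18 cm
12–13 s: |Δx| = |7 − 10| = 3 cm
Total path = 32 cm; average speed = 32/13 = 32/13 cm/s.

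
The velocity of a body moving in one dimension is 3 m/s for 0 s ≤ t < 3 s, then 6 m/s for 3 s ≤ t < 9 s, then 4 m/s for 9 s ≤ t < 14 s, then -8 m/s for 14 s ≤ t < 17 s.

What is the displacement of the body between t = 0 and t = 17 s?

41 m

Displacement is the signed area under the v-t curve.
0–3 s: 3 × 3 = 9 m
3–9 s: 6 × 6 = 36 m
9–14 s: 4 × 5 = 20 m
14–17 s: -8 × 3 = -24 m
Net displacement = 41 m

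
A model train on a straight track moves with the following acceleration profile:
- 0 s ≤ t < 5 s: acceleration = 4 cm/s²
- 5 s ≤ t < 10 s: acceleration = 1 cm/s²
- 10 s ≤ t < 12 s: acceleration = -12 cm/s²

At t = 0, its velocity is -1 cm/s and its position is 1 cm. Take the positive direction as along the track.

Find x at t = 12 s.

On each constant-a segment, Δv = aΔt and Δx = v₀Δt + ½aΔt²; chain segment to segment.
0–5 s: v starts -1 cm/s; Δx = -1·5 + ½·4·5² = 45 cm; v ends 19 cm/s.
5–10 s: v starts 19 cm/s; Δx = 19·5 + ½·1·5² = 107.5 cm; v ends 24 cm/s.
10–12 s: v starts 24 cm/s; Δx = 24·2 + ½·-12·2² = 24 cm; v ends 0 cm/s.
x(12) = 1 + Σ Δx = 177.5 cm.

177.5 cm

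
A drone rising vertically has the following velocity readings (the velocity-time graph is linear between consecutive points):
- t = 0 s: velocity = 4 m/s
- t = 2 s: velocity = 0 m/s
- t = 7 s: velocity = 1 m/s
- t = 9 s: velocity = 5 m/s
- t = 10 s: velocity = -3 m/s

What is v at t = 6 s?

On 2–7 s the graph is linear from 0 to 1 m/s: v(6) = 0 + (1 − 0)·(6 − 2)/(7 − 2) = 0.8 m/s.

0.8 m/s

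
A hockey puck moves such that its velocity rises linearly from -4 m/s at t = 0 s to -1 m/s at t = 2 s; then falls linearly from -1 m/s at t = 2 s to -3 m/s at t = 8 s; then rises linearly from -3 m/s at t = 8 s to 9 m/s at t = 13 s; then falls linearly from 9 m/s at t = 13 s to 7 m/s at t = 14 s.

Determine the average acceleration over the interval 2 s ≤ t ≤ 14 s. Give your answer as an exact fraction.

2/3 m/s²

Average acceleration = Δv/Δt = (7 − -1)/(14 − 2) = 2/3 m/s².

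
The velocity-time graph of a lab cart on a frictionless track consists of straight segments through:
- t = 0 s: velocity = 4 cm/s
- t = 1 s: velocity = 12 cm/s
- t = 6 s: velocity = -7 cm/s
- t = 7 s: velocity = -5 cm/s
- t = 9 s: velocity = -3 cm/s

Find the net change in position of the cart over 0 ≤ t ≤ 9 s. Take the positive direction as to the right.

Net displacement equals the area under the velocity-time graph (areas below the axis count negative).
0–1 s: ½(4 + 12)(1) = 8 cm
1–6 s: ½(12 + -7)(5) = 12.5 cm
6–7 s: ½(-7 + -5)(1) = -6 cm
7–9 s: ½(-5 + -3)(2) = -8 cm
Net displacement = 6.5 cm

6.5 cm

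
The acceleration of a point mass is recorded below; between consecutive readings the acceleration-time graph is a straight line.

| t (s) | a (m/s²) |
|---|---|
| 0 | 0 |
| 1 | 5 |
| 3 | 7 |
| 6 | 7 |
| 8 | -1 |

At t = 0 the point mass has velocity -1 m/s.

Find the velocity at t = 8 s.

40.5 m/s

Δv equals the area under the a-t graph; then v = v₀ + Δv.
0–1 s: ½(0 + 5)(1) = 2.5 m/s
1–3 s: ½(5 + 7)(2) = 12 m/s
3–6 s: 7 × 3 = 21 m/s
6–8 s: ½(7 + -1)(2) = 6 m/s
Δv = 41.5 m/s, so v(8) = -1 + (41.5) = 40.5 m/s.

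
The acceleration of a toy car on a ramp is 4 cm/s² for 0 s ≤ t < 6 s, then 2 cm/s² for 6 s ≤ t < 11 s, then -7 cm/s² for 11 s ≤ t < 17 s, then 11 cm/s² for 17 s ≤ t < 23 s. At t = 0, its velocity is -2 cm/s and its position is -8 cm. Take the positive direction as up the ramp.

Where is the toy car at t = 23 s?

391 cm

On each constant-a segment, Δv = aΔt and Δx = v₀Δt + ½aΔt²; chain segment to segment.
0–6 s: v starts -2 cm/s; Δx = -2·6 + ½·4·6² = 60 cm; v ends 22 cm/s.
6–11 s: v starts 22 cm/s; Δx = 22·5 + ½·2·5² = 135 cm; v ends 32 cm/s.
11–17 s: v starts 32 cm/s; Δx = 32·6 + ½·-7·6² = 66 cm; v ends -10 cm/s.
17–23 s: v starts -10 cm/s; Δx = -10·6 + ½·11·6² = 138 cm; v ends 56 cm/s.
x(23) = -8 + Σ Δx = 391 cm.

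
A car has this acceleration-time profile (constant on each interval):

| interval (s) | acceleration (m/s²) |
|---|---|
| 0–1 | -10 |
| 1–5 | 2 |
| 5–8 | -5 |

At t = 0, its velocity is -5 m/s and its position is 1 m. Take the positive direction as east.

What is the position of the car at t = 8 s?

On each constant-a segment, Δv = aΔt and Δx = v₀Δt + ½aΔt²; chain segment to segment.
0–1 s: v starts -5 m/s; Δx = -5·1 + ½·-10·1² = -10 m; v ends -15 m/s.
1–5 s: v starts -15 m/s; Δx = -15·4 + ½·2·4² = -44 m; v ends -7 m/s.
5–8 s: v starts -7 m/s; Δx = -7·3 + ½·-5·3² = -43.5 m; v ends -22 m/s.
x(8) = 1 + Σ Δx = -96.5 m.

-96.5 m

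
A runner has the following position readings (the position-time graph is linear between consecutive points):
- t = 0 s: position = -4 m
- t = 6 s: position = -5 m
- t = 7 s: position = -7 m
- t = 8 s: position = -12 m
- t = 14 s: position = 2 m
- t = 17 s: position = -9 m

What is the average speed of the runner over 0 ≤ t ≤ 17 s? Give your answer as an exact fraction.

33/17 m/s

Average speed = (total path length)/(elapsed time); on a piecewise-linear x-t graph the path length is Σ|Δx|.
0–6 s: |Δx| = |-5 − -4| = 1 m
6–7 s: |Δx| = |-7 − -5| = 2 m
7–8 s: |Δx| = |-12 − -7| = 5 m
8–14 s: |Δx| = |2 − -12| = 14 m
14–17 s: |Δx| = |-9 − 2| = 11 m
Total path = 33 m; average speed = 33/17 = 33/17 m/s.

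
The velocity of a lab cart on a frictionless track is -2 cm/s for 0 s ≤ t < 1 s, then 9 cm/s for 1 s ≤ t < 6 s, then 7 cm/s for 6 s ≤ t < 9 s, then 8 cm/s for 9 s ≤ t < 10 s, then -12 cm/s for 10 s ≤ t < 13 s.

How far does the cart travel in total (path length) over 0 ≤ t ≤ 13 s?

Total distance travelled is ∫|v| dt — sum the magnitudes of each area piece.
0–1 s: |-2| × 1 = 2 cm
1–6 s: |9| × 5 = 45 cm
6–9 s: |7| × 3 = 21 cm
9–10 s: |8| × 1 = 8 cm
10–13 s: |-12| × 3 = 36 cm
Total distance = 112 cm

112 cm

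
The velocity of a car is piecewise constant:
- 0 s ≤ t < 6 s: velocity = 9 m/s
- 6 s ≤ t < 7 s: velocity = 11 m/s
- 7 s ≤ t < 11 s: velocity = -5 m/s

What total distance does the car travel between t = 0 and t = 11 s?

Total distance travelled is ∫|v| dt — sum the magnitudes of each area piece.
0–6 s: |9| × 6 = 54 m
6–7 s: |11| × 1 = 11 m
7–11 s: |-5| × 4 = 20 m
Total distance = 85 m

85 m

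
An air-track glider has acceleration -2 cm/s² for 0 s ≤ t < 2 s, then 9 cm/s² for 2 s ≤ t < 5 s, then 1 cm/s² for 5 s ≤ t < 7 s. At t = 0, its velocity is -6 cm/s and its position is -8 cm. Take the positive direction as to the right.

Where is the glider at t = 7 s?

On each constant-a segment, Δv = aΔt and Δx = v₀Δt + ½aΔt²; chain segment to segment.
0–2 s: v starts -6 cm/s; Δx = -6·2 + ½·-2·2² = -16 cm; v ends -10 cm/s.
2–5 s: v starts -10 cm/s; Δx = -10·3 + ½·9·3² = 10.5 cm; v ends 17 cm/s.
5–7 s: v starts 17 cm/s; Δx = 17·2 + ½·1·2² = 36 cm; v ends 19 cm/s.
x(7) = -8 + Σ Δx = 22.5 cm.

22.5 cm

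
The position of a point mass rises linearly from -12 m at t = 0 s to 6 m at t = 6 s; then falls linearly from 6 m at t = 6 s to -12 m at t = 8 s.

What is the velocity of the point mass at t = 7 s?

-9 m/s

Velocity is the slope of the x-t graph on 6–8 s: (-12 − 6)/(8 − 6) = -9 m/s.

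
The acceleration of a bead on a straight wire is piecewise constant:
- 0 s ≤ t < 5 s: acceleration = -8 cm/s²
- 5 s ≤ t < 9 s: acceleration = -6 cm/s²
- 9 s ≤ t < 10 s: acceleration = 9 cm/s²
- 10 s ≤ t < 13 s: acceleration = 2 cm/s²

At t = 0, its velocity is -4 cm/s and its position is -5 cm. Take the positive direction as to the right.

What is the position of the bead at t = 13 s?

On each constant-a segment, Δv = aΔt and Δx = v₀Δt + ½aΔt²; chain segment to segment.
0–5 s: v starts -4 cm/s; Δx = -4·5 + ½·-8·5² = -120 cm; v ends -44 cm/s.
5–9 s: v starts -44 cm/s; Δx = -44·4 + ½·-6·4² = -224 cm; v ends -68 cm/s.
9–10 s: v starts -68 cm/s; Δx = -68·1 + ½·9·1² = -63.5 cm; v ends -59 cm/s.
10–13 s: v starts -59 cm/s; Δx = -59·3 + ½·2·3² = -168 cm; v ends -53 cm/s.
x(13) = -5 + Σ Δx = -580.5 cm.

-580.5 cm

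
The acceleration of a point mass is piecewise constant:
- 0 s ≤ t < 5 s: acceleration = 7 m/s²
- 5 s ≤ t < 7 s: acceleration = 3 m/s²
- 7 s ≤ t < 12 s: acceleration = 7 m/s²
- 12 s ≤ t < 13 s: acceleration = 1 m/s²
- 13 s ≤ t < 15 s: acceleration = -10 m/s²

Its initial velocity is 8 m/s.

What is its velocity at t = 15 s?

Δv equals the area under the a-t graph; then v = v₀ + Δv.
0–5 s: 7 × 5 = 35 m/s
5–7 s: 3 × 2 = 6 m/s
7–12 s: 7 × 5 = 35 m/s
12–13 s: 1 × 1 = 1 m/s
13–15 s: -10 × 2 = -20 m/s
Δv = 57 m/s, so v(15) = 8 + (57) = 65 m/s.

65 m/s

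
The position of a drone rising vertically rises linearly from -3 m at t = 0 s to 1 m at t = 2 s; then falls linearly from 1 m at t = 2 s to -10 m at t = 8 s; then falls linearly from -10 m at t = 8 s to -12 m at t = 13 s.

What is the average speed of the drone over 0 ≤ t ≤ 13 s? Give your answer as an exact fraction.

17/13 m/s

Average speed = (total path length)/(elapsed time); on a piecewise-linear x-t graph the path length is Σ|Δx|.
0–2 s: |Δx| = |1 − -3| = 4 m
2–8 s: |Δx| = |-10 − 1| = 11 m
8–13 s: |Δx| = |-12 − -10| = 2 m
Total path = 17 m; average speed = 17/13 = 17/13 m/s.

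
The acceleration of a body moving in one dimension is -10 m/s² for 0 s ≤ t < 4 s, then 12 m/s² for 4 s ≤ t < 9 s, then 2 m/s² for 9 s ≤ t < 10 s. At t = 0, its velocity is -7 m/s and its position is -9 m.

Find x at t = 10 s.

On each constant-a segment, Δv = aΔt and Δx = v₀Δt + ½aΔt²; chain segment to segment.
0–4 s: v starts -7 m/s; Δx = -7·4 + ½·-10·4² = -108 m; v ends -47 m/s.
4–9 s: v starts -47 m/s; Δx = -47·5 + ½·12·5² = -85 m; v ends 13 m/s.
9–10 s: v starts 13 m/s; Δx = 13·1 + ½·2·1² = 14 m; v ends 15 m/s.
x(10) = -9 + Σ Δx = -188 m.

-188 m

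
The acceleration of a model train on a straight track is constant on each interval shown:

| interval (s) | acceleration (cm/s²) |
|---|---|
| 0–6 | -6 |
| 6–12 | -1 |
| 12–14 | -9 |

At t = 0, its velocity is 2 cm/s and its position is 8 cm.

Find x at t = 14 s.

-408 cm

On each constant-a segment, Δv = aΔt and Δx = v₀Δt + ½aΔt²; chain segment to segment.
0–6 s: v starts 2 cm/s; Δx = 2·6 + ½·-6·6² = -96 cm; v ends -34 cm/s.
6–12 s: v starts -34 cm/s; Δx = -34·6 + ½·-1·6² = -222 cm; v ends -40 cm/s.
12–14 s: v starts -40 cm/s; Δx = -40·2 + ½·-9·2² = -98 cm; v ends -58 cm/s.
x(14) = 8 + Σ Δx = -408 cm.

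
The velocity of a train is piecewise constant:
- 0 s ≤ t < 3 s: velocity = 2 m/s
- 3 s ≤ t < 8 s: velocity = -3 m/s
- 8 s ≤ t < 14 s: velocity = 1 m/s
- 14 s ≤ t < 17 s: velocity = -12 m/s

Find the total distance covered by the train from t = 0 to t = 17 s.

Distance (not displacement) is the total path length: add the absolute areas under v-t.
0–3 s: |2| × 3 = 6 m
3–8 s: |-3| × 5 = 15 m
8–14 s: |1| × 6 = 6 m
14–17 s: |-12| × 3 = 36 m
Total distance = 63 m

63 m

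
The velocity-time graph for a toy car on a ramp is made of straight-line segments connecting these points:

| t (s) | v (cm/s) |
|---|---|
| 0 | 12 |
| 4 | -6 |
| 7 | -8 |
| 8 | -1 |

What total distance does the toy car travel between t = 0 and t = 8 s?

45.5 cm

Total distance travelled is ∫|v| dt — sum the magnitudes of each area piece.
0–4 s: v = 0 at t = 8/3 s; triangle areas 16 + 4 = 20 cm
4–7 s: |½(-6 + -8)(3)| = 21 cm
7–8 s: |½(-8 + -1)(1)| = 4.5 cm
Total distance = 45.5 cm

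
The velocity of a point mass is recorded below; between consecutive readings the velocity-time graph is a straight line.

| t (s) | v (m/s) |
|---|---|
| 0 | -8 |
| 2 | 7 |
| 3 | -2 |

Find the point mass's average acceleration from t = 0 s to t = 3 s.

2 m/s²

Average acceleration = Δv/Δt = (-2 − -8)/(3 − 0) = 2 m/s².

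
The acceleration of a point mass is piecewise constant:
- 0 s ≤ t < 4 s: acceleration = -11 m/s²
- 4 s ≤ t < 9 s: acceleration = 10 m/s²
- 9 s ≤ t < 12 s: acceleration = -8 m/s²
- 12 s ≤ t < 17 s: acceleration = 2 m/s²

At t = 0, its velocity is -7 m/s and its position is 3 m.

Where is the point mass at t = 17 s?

-382 m

On each constant-a segment, Δv = aΔt and Δx = v₀Δt + ½aΔt²; chain segment to segment.
0–4 s: v starts -7 m/s; Δx = -7·4 + ½·-11·4² = -116 m; v ends -51 m/s.
4–9 s: v starts -51 m/s; Δx = -51·5 + ½·10·5² = -130 m; v ends -1 m/s.
9–12 s: v starts -1 m/s; Δx = -1·3 + ½·-8·3² = -39 m; v ends -25 m/s.
12–17 s: v starts -25 m/s; Δx = -25·5 + ½·2·5² = -100 m; v ends -15 m/s.
x(17) = 3 + Σ Δx = -382 m.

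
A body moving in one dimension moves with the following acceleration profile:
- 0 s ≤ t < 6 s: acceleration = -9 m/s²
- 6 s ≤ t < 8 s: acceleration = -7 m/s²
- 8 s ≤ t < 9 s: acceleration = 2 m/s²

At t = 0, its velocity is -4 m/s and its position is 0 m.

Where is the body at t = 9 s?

-387 m

On each constant-a segment, Δv = aΔt and Δx = v₀Δt + ½aΔt²; chain segment to segment.
0–6 s: v starts -4 m/s; Δx = -4·6 + ½·-9·6² = -186 m; v ends -58 m/s.
6–8 s: v starts -58 m/s; Δx = -58·2 + ½·-7·2² = -130 m; v ends -72 m/s.
8–9 s: v starts -72 m/s; Δx = -72·1 + ½·2·1² = -71 m; v ends -70 m/s.
x(9) = 0 + Σ Δx = -387 m.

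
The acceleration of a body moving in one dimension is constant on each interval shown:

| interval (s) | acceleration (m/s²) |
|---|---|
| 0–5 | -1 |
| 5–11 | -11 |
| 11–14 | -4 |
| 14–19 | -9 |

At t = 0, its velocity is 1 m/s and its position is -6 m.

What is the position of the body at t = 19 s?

-986 m

On each constant-a segment, Δv = aΔt and Δx = v₀Δt + ½aΔt²; chain segment to segment.
0–5 s: v starts 1 m/s; Δx = 1·5 + ½·-1·5² = -7.5 m; v ends -4 m/s.
5–11 s: v starts -4 m/s; Δx = -4·6 + ½·-11·6² = -222 m; v ends -70 m/s.
11–14 s: v starts -70 m/s; Δx = -70·3 + ½·-4·3² = -228 m; v ends -82 m/s.
14–19 s: v starts -82 m/s; Δx = -82·5 + ½·-9·5² = -522.5 m; v ends -127 m/s.
x(19) = -6 + Σ Δx = -986 m.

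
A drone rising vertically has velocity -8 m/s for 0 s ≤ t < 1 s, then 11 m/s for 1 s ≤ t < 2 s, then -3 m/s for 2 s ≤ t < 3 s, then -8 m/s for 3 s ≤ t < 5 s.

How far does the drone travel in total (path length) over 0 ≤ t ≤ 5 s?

38 m

Total distance travelled is ∫|v| dt — sum the magnitudes of each area piece.
0–1 s: |-8| × 1 = 8 m
1–2 s: |11| × 1 = 11 m
2–3 s: |-3| × 1 = 3 m
3–5 s: |-8| × 2 = 16 m
Total distance = 38 m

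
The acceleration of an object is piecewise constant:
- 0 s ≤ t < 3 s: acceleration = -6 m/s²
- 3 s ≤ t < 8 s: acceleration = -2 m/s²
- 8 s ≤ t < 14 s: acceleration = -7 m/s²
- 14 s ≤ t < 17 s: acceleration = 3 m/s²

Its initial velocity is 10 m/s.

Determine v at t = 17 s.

-51 m/s

Δv equals the area under the a-t graph; then v = v₀ + Δv.
0–3 s: -6 × 3 = -18 m/s
3–8 s: -2 × 5 = -10 m/s
8–14 s: -7 × 6 = -42 m/s
14–17 s: 3 × 3 = 9 m/s
Δv = -61 m/s, so v(17) = 10 + (-61) = -51 m/s.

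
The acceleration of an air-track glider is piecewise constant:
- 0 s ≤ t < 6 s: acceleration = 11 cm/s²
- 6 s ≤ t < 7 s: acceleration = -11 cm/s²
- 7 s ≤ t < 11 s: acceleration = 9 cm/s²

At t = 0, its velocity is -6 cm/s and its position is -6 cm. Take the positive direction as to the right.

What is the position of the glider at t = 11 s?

478.5 cm

On each constant-a segment, Δv = aΔt and Δx = v₀Δt + ½aΔt²; chain segment to segment.
0–6 s: v starts -6 cm/s; Δx = -6·6 + ½·11·6² = 162 cm; v ends 60 cm/s.
6–7 s: v starts 60 cm/s; Δx = 60·1 + ½·-11·1² = 54.5 cm; v ends 49 cm/s.
7–11 s: v starts 49 cm/s; Δx = 49·4 + ½·9·4² = 268 cm; v ends 85 cm/s.
x(11) = -6 + Σ Δx = 478.5 cm.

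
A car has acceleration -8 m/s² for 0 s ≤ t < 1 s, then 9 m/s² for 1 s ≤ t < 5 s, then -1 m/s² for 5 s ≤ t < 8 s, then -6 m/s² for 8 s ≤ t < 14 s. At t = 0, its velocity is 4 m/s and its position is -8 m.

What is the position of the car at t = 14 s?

205.5 m

On each constant-a segment, Δv = aΔt and Δx = v₀Δt + ½aΔt²; chain segment to segment.
0–1 s: v starts 4 m/s; Δx = 4·1 + ½·-8·1² = 0 m; v ends -4 m/s.
1–5 s: v starts -4 m/s; Δx = -4·4 + ½·9·4² = 56 m; v ends 32 m/s.
5–8 s: v starts 32 m/s; Δx = 32·3 + ½·-1·3² = 91.5 m; v ends 29 m/s.
8–14 s: v starts 29 m/s; Δx = 29·6 + ½·-6·6² = 66 m; v ends -7 m/s.
x(14) = -8 + Σ Δx = 205.5 m.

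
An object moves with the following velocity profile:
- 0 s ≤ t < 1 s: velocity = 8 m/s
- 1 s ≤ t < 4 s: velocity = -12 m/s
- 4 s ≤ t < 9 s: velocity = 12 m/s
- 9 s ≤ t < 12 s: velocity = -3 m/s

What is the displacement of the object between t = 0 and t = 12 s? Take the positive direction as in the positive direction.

Displacement is the signed area under the v-t curve.
0–1 s: 8 × 1 = 8 m
1–4 s: -12 × 3 = -36 m
4–9 s: 12 × 5 = 60 m
9–12 s: -3 × 3 = -9 m
Net displacement = 23 m

23 m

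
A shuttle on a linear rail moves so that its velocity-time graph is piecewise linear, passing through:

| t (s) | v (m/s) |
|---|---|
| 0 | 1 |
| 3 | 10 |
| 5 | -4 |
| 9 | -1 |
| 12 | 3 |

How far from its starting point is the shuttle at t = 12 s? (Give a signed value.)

Displacement is the signed area under the v-t curve.
0–3 s: ½(1 + 10)(3) = 16.5 m
3–5 s: ½(10 + -4)(2) = 6 m
5–9 s: ½(-4 + -1)(4) = -10 m
9–12 s: ½(-1 + 3)(3) = 3 m
Net displacement = 15.5 m

15.5 m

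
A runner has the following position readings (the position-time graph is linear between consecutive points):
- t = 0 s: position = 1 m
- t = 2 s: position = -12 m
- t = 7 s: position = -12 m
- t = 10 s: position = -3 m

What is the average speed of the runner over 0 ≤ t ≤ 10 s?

Average speed = (total path length)/(elapsed time); on a piecewise-linear x-t graph the path length is Σ|Δx|.
0–2 s: |Δx| = |-12 − 1| = 13 m
2–7 s: |Δx| = |-12 − -12| = 0 m
7–10 s: |Δx| = |-3 − -12| = 9 m
Total path = 22 m; average speed = 22/10 = 2.2 m/s.

2.2 m/s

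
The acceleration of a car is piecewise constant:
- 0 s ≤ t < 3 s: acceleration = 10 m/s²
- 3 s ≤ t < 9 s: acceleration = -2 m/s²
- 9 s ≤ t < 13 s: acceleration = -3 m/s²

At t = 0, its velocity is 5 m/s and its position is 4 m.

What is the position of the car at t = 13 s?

306 m

On each constant-a segment, Δv = aΔt and Δx = v₀Δt + ½aΔt²; chain segment to segment.
0–3 s: v starts 5 m/s; Δx = 5·3 + ½·10·3² = 60 m; v ends 35 m/s.
3–9 s: v starts 35 m/s; Δx = 35·6 + ½·-2·6² = 174 m; v ends 23 m/s.
9–13 s: v starts 23 m/s; Δx = 23·4 + ½·-3·4² = 68 m; v ends 11 m/s.
x(13) = 4 + Σ Δx = 306 m.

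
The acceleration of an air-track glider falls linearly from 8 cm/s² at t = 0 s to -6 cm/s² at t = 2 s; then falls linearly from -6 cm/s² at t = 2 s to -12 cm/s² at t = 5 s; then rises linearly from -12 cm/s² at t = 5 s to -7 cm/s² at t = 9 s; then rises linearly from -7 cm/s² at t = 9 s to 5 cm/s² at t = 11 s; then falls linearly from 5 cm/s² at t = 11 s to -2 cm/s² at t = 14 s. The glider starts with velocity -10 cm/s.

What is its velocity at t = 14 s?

-70.5 cm/s

Δv equals the area under the a-t graph; then v = v₀ + Δv.
0–2 s: ½(8 + -6)(2) = 2 cm/s
2–5 s: ½(-6 + -12)(3) = -27 cm/s
5–9 s: ½(-12 + -7)(4) = -38 cm/s
9–11 s: ½(-7 + 5)(2) = -2 cm/s
11–14 s: ½(5 + -2)(3) = 4.5 cm/s
Δv = -60.5 cm/s, so v(14) = -10 + (-60.5) = -70.5 cm/s.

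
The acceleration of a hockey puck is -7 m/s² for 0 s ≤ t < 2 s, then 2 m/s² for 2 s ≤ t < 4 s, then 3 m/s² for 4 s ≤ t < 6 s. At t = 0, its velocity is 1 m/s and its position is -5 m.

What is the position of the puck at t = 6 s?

-51 m

On each constant-a segment, Δv = aΔt and Δx = v₀Δt + ½aΔt²; chain segment to segment.
0–2 s: v starts 1 m/s; Δx = 1·2 + ½·-7·2² = -12 m; v ends -13 m/s.
2–4 s: v starts -13 m/s; Δx = -13·2 + ½·2·2² = -22 m; v ends -9 m/s.
4–6 s: v starts -9 m/s; Δx = -9·2 + ½·3·2² = -12 m; v ends -3 m/s.
x(6) = -5 + Σ Δx = -51 m.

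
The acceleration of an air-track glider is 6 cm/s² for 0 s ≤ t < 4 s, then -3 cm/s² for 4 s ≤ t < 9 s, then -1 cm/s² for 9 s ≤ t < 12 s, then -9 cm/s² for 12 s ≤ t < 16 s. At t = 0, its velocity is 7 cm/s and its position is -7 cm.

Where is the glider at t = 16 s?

On each constant-a segment, Δv = aΔt and Δx = v₀Δt + ½aΔt²; chain segment to segment.
0–4 s: v starts 7 cm/s; Δx = 7·4 + ½·6·4² = 76 cm; v ends 31 cm/s.
4–9 s: v starts 31 cm/s; Δx = 31·5 + ½·-3·5² = 117.5 cm; v ends 16 cm/s.
9–12 s: v starts 16 cm/s; Δx = 16·3 + ½·-1·3² = 43.5 cm; v ends 13 cm/s.
12–16 s: v starts 13 cm/s; Δx = 13·4 + ½·-9·4² = -20 cm; v ends -23 cm/s.
x(16) = -7 + Σ Δx = 210 cm.

210 cm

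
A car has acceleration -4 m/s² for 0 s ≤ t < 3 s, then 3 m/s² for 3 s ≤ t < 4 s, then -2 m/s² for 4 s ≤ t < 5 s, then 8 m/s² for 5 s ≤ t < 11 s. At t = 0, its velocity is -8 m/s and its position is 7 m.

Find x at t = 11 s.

-41.5 m

On each constant-a segment, Δv = aΔt and Δx = v₀Δt + ½aΔt²; chain segment to segment.
0–3 s: v starts -8 m/s; Δx = -8·3 + ½·-4·3² = -42 m; v ends -20 m/s.
3–4 s: v starts -20 m/s; Δx = -20·1 + ½·3·1² = -18.5 m; v ends -17 m/s.
4–5 s: v starts -17 m/s; Δx = -17·1 + ½·-2·1² = -18 m; v ends -19 m/s.
5–11 s: v starts -19 m/s; Δx = -19·6 + ½·8·6² = 30 m; v ends 29 m/s.
x(11) = 7 + Σ Δx = -41.5 m.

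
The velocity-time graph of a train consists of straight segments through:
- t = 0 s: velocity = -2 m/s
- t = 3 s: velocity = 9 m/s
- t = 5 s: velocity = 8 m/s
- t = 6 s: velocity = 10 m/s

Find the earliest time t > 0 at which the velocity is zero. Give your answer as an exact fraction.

v changes sign on 0–3 s (from -2 to 9); the graph is linear there, so v = 0 at t = 0 + (2)·(3 − 0)/(9 − -2) = 6/11 s.

t = 6/11 s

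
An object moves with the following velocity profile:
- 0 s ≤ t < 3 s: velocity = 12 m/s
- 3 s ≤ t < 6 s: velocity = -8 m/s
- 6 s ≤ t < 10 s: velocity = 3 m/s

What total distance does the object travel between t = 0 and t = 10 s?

72 m

Distance (not displacement) is the total path length: add the absolute areas under v-t.
0–3 s: |12| × 3 = 36 m
3–6 s: |-8| × 3 = 24 m
6–10 s: |3| × 4 = 12 m
Total distance = 72 m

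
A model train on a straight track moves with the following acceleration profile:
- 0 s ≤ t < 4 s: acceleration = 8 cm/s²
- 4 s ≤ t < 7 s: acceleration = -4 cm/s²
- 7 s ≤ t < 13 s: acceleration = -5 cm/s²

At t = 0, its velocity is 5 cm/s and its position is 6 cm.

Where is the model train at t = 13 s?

On each constant-a segment, Δv = aΔt and Δx = v₀Δt + ½aΔt²; chain segment to segment.
0–4 s: v starts 5 cm/s; Δx = 5·4 + ½·8·4² = 84 cm; v ends 37 cm/s.
4–7 s: v starts 37 cm/s; Δx = 37·3 + ½·-4·3² = 93 cm; v ends 25 cm/s.
7–13 s: v starts 25 cm/s; Δx = 25·6 + ½·-5·6² = 60 cm; v ends -5 cm/s.
x(13) = 6 + Σ Δx = 243 cm.

243 cm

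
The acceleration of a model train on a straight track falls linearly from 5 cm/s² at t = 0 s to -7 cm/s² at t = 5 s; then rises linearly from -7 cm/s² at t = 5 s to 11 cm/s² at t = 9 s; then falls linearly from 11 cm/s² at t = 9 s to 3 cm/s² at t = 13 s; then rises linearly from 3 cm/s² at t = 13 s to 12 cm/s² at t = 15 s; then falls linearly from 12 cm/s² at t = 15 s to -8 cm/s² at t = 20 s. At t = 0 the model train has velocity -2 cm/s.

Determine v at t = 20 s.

54 cm/s

Δv equals the area under the a-t graph; then v = v₀ + Δv.
0–5 s: ½(5 + -7)(5) = -5 cm/s
5–9 s: ½(-7 + 11)(4) = 8 cm/s
9–13 s: ½(11 + 3)(4) = 28 cm/s
13–15 s: ½(3 + 12)(2) = 15 cm/s
15–20 s: ½(12 + -8)(5) = 10 cm/s
Δv = 56 cm/s, so v(20) = -2 + (56) = 54 cm/s.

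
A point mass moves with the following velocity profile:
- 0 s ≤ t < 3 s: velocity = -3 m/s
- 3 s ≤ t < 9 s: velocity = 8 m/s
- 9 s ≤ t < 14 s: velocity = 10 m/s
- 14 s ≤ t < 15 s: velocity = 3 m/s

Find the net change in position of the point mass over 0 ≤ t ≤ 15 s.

Net displacement equals the area under the velocity-time graph (areas below the axis count negative).
0–3 s: -3 × 3 = -9 m
3–9 s: 8 × 6 = 48 m
9–14 s: 10 × 5 = 50 m
14–15 s: 3 × 1 = 3 m
Net displacement = 92 m

92 m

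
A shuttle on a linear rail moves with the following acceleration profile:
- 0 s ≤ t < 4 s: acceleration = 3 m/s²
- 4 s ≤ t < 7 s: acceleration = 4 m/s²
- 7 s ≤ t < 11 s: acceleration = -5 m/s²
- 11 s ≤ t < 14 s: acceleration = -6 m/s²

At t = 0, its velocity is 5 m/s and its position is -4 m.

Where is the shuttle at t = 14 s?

On each constant-a segment, Δv = aΔt and Δx = v₀Δt + ½aΔt²; chain segment to segment.
0–4 s: v starts 5 m/s; Δx = 5·4 + ½·3·4² = 44 m; v ends 17 m/s.
4–7 s: v starts 17 m/s; Δx = 17·3 + ½·4·3² = 69 m; v ends 29 m/s.
7–11 s: v starts 29 m/s; Δx = 29·4 + ½·-5·4² = 76 m; v ends 9 m/s.
11–14 s: v starts 9 m/s; Δx = 9·3 + ½·-6·3² = 0 m; v ends -9 m/s.
x(14) = -4 + Σ Δx = 185 m.

185 m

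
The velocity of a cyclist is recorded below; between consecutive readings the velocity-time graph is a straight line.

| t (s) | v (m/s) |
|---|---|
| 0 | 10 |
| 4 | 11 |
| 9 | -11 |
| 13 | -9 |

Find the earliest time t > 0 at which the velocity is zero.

v changes sign on 4–9 s (from 11 to -11); the graph is linear there, so v = 0 at t = 4 + (-11)·(9 − 4)/(-11 − 11) = 6.5 s.

t = 6.5 s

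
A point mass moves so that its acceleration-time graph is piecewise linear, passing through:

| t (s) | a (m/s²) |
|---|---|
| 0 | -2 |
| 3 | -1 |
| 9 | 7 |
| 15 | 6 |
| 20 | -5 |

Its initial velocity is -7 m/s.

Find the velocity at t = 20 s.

48 m/s

Δv equals the area under the a-t graph; then v = v₀ + Δv.
0–3 s: ½(-2 + -1)(3) = -4.5 m/s
3–9 s: ½(-1 + 7)(6) = 18 m/s
9–15 s: ½(7 + 6)(6) = 39 m/s
15–20 s: ½(6 + -5)(5) = 2.5 m/s
Δv = 55 m/s, so v(20) = -7 + (55) = 48 m/s.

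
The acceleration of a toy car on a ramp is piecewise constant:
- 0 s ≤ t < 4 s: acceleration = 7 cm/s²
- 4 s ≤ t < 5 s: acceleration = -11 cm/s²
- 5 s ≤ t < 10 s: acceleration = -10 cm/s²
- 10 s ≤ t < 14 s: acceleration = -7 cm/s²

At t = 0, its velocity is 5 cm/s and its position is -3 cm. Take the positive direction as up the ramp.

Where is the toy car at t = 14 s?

On each constant-a segment, Δv = aΔt and Δx = v₀Δt + ½aΔt²; chain segment to segment.
0–4 s: v starts 5 cm/s; Δx = 5·4 + ½·7·4² = 76 cm; v ends 33 cm/s.
4–5 s: v starts 33 cm/s; Δx = 33·1 + ½·-11·1² = 27.5 cm; v ends 22 cm/s.
5–10 s: v starts 22 cm/s; Δx = 22·5 + ½·-10·5² = -15 cm; v ends -28 cm/s.
10–14 s: v starts -28 cm/s; Δx = -28·4 + ½·-7·4² = -168 cm; v ends -56 cm/s.
x(14) = -3 + Σ Δx = -82.5 cm.

-82.5 cm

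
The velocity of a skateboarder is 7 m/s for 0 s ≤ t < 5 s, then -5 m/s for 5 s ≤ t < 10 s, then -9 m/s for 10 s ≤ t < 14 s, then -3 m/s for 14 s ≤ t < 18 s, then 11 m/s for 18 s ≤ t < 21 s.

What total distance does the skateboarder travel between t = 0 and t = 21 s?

Total distance travelled is ∫|v| dt — sum the magnitudes of each area piece.
0–5 s: |7| × 5 = 35 m
5–10 s: |-5| × 5 = 25 m
10–14 s: |-9| × 4 = 36 m
14–18 s: |-3| × 4 = 12 m
18–21 s: |11| × 3 = 33 m
Total distance = 141 m

141 m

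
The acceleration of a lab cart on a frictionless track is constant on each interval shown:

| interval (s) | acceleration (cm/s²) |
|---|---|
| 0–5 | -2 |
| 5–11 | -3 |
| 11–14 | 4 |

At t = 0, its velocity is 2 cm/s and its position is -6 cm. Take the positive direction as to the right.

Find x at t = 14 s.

On each constant-a segment, Δv = aΔt and Δx = v₀Δt + ½aΔt²; chain segment to segment.
0–5 s: v starts 2 cm/s; Δx = 2·5 + ½·-2·5² = -15 cm; v ends -8 cm/s.
5–11 s: v starts -8 cm/s; Δx = -8·6 + ½·-3·6² = -102 cm; v ends -26 cm/s.
11–14 s: v starts -26 cm/s; Δx = -26·3 + ½·4·3² = -60 cm; v ends -14 cm/s.
x(14) = -6 + Σ Δx = -183 cm.

-183 cm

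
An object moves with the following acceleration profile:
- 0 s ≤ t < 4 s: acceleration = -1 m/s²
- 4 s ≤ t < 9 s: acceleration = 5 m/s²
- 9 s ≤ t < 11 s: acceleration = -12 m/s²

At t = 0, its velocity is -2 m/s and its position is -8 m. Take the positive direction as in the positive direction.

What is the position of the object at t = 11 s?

On each constant-a segment, Δv = aΔt and Δx = v₀Δt + ½aΔt²; chain segment to segment.
0–4 s: v starts -2 m/s; Δx = -2·4 + ½·-1·4² = -16 m; v ends -6 m/s.
4–9 s: v starts -6 m/s; Δx = -6·5 + ½·5·5² = 32.5 m; v ends 19 m/s.
9–11 s: v starts 19 m/s; Δx = 19·2 + ½·-12·2² = 14 m; v ends -5 m/s.
x(11) = -8 + Σ Δx = 22.5 m.

22.5 m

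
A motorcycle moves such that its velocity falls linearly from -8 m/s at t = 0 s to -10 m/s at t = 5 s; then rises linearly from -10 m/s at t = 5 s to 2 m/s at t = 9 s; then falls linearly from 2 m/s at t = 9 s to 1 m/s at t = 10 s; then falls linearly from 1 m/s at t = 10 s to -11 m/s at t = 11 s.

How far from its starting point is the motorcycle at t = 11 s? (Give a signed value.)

Net displacement equals the area under the velocity-time graph (areas below the axis count negative).
0–5 s: ½(-8 + -10)(5) = -45 m
5–9 s: ½(-10 + 2)(4) = -16 m
9–10 s: ½(2 + 1)(1) = 1.5 m
10–11 s: ½(1 + -11)(1) = -5 m
Net displacement = -64.5 m

-64.5 m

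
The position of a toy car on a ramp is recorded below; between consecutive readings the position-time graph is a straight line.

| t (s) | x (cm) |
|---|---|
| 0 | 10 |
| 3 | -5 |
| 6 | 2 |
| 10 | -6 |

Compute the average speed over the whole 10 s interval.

Average speed = (total path length)/(elapsed time); on a piecewise-linear x-t graph the path length is Σ|Δx|.
0–3 s: |Δx| = |-5 − 10| = 15 cm
3–6 s: |Δx| = |2 − -5| = 7 cm
6–10 s: |Δx| = |-6 − 2| = 8 cm
Total path = 30 cm; average speed = 30/10 = 3 cm/s.

3 cm/s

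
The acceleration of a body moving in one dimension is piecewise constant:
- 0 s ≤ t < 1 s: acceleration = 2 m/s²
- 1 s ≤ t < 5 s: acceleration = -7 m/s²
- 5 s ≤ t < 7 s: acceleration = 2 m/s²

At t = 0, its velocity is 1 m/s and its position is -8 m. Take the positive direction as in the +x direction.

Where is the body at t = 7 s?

On each constant-a segment, Δv = aΔt and Δx = v₀Δt + ½aΔt²; chain segment to segment.
0–1 s: v starts 1 m/s; Δx = 1·1 + ½·2·1² = 2 m; v ends 3 m/s.
1–5 s: v starts 3 m/s; Δx = 3·4 + ½·-7·4² = -44 m; v ends -25 m/s.
5–7 s: v starts -25 m/s; Δx = -25·2 + ½·2·2² = -46 m; v ends -21 m/s.
x(7) = -8 + Σ Δx = -96 m.

-96 m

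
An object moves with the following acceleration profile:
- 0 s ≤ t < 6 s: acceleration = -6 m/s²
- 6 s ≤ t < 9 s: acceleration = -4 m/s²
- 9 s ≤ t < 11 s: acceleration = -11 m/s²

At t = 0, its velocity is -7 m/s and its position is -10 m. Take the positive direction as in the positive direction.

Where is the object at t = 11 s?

-439 m

On each constant-a segment, Δv = aΔt and Δx = v₀Δt + ½aΔt²; chain segment to segment.
0–6 s: v starts -7 m/s; Δx = -7·6 + ½·-6·6² = -150 m; v ends -43 m/s.
6–9 s: v starts -43 m/s; Δx = -43·3 + ½·-4·3² = -147 m; v ends -55 m/s.
9–11 s: v starts -55 m/s; Δx = -55·2 + ½·-11·2² = -132 m; v ends -77 m/s.
x(11) = -10 + Σ Δx = -439 m.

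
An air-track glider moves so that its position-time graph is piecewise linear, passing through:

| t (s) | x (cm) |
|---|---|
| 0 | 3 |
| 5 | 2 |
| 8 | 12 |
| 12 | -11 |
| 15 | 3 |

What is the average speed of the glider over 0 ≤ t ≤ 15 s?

3.2 cm/s

Average speed = (total path length)/(elapsed time); on a piecewise-linear x-t graph the path length is Σ|Δx|.
0–5 s: |Δx| = |2 − 3| = 1 cm
5–8 s: |Δx| = |12 − 2| = 10 cm
8–12 s: |Δx| = |-11 − 12| = 23 cm
12–15 s: |Δx| = |3 − -11| = 14 cm
Total path = 48 cm; average speed = 48/15 = 3.2 cm/s.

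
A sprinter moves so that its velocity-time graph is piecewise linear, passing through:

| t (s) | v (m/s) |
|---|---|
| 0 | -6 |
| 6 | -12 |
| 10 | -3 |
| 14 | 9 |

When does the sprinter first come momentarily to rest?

t = 11 s

v changes sign on 10–14 s (from -3 to 9); the graph is linear there, so v = 0 at t = 10 + (3)·(14 − 10)/(9 − -3) = 11 s.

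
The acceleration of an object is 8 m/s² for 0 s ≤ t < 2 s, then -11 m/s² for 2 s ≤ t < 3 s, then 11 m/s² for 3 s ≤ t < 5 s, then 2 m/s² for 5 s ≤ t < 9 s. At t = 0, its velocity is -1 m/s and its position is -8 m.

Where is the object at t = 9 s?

165.5 m

On each constant-a segment, Δv = aΔt and Δx = v₀Δt + ½aΔt²; chain segment to segment.
0–2 s: v starts -1 m/s; Δx = -1·2 + ½·8·2² = 14 m; v ends 15 m/s.
2–3 s: v starts 15 m/s; Δx = 15·1 + ½·-11·1² = 9.5 m; v ends 4 m/s.
3–5 s: v starts 4 m/s; Δx = 4·2 + ½·11·2² = 30 m; v ends 26 m/s.
5–9 s: v starts 26 m/s; Δx = 26·4 + ½·2·4² = 120 m; v ends 34 m/s.
x(9) = -8 + Σ Δx = 165.5 m.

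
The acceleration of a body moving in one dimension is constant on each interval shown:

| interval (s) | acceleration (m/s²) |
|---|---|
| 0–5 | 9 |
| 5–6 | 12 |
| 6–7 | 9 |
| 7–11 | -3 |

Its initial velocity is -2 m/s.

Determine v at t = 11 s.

Δv equals the area under the a-t graph; then v = v₀ + Δv.
0–5 s: 9 × 5 = 45 m/s
5–6 s: 12 × 1 = 12 m/s
6–7 s: 9 × 1 = 9 m/s
7–11 s: -3 × 4 = -12 m/s
Δv = 54 m/s, so v(11) = -2 + (54) = 52 m/s.

52 m/s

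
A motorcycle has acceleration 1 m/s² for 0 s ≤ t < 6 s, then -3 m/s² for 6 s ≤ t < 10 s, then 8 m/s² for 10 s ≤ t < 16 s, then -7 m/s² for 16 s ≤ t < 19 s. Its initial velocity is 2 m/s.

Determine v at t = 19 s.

Δv equals the area under the a-t graph; then v = v₀ + Δv.
0–6 s: 1 × 6 = 6 m/s
6–10 s: -3 × 4 = -12 m/s
10–16 s: 8 × 6 = 48 m/s
16–19 s: -7 × 3 = -21 m/s
Δv = 21 m/s, so v(19) = 2 + (21) = 23 m/s.

23 m/s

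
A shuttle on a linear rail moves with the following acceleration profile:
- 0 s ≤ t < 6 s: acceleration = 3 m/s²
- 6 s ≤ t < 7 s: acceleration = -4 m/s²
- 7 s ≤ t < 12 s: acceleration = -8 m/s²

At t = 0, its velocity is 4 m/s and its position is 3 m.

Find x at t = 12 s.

On each constant-a segment, Δv = aΔt and Δx = v₀Δt + ½aΔt²; chain segment to segment.
0–6 s: v starts 4 m/s; Δx = 4·6 + ½·3·6² = 78 m; v ends 22 m/s.
6–7 s: v starts 22 m/s; Δx = 22·1 + ½·-4·1² = 20 m; v ends 18 m/s.
7–12 s: v starts 18 m/s; Δx = 18·5 + ½·-8·5² = -10 m; v ends -22 m/s.
x(12) = 3 + Σ Δx = 91 m.

91 m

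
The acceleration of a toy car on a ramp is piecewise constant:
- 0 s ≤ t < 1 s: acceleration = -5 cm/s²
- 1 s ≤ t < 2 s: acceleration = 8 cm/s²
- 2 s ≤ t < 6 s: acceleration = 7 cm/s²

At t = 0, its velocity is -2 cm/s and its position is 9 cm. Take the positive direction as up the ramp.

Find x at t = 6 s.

61.5 cm

On each constant-a segment, Δv = aΔt and Δx = v₀Δt + ½aΔt²; chain segment to segment.
0–1 s: v starts -2 cm/s; Δx = -2·1 + ½·-5·1² = -4.5 cm; v ends -7 cm/s.
1–2 s: v starts -7 cm/s; Δx = -7·1 + ½·8·1² = -3 cm; v ends 1 cm/s.
2–6 s: v starts 1 cm/s; Δx = 1·4 + ½·7·4² = 60 cm; v ends 29 cm/s.
x(6) = 9 + Σ Δx = 61.5 cm.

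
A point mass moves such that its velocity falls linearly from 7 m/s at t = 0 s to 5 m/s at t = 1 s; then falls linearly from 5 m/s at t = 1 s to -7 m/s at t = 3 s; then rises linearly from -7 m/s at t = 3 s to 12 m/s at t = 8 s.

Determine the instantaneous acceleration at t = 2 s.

-6 m/s²

Acceleration is the slope of the v-t graph on 1–3 s: (-7 − 5)/(3 − 1) = -6 m/s².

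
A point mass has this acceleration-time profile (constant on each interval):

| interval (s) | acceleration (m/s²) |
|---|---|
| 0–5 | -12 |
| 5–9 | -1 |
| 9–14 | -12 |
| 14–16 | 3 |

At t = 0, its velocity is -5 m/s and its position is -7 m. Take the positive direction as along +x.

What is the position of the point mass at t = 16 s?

-1197 m

On each constant-a segment, Δv = aΔt and Δx = v₀Δt + ½aΔt²; chain segment to segment.
0–5 s: v starts -5 m/s; Δx = -5·5 + ½·-12·5² = -175 m; v ends -65 m/s.
5–9 s: v starts -65 m/s; Δx = -65·4 + ½·-1·4² = -268 m; v ends -69 m/s.
9–14 s: v starts -69 m/s; Δx = -69·5 + ½·-12·5² = -495 m; v ends -129 m/s.
14–16 s: v starts -129 m/s; Δx = -129·2 + ½·3·2² = -252 m; v ends -123 m/s.
x(16) = -7 + Σ Δx = -1197 m.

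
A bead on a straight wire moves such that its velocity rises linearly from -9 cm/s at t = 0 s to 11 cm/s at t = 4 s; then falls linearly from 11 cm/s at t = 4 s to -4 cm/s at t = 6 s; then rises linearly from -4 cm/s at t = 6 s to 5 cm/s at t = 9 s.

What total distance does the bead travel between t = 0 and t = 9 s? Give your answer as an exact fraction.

Distance (not displacement) is the total path length: add the absolute areas under v-t.
0–4 s: v = 0 at t = 1.8 s; triangle areas 8.1 + 12.1 = 20.2 cm
4–6 s: v = 0 at t = 82/15 s; triangle areas 121/15 + 16/15 = 137/15 cm
6–9 s: v = 0 at t = 22/3 s; triangle areas 8/3 + 25/6 = 41/6 cm
Total distance = 217/6 cm

217/6 cm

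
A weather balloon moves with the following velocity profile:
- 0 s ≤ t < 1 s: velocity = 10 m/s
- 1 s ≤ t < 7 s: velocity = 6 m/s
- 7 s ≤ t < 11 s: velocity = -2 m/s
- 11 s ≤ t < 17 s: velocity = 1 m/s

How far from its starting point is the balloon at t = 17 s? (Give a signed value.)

Displacement is the signed area under the v-t curve.
0–1 s: 10 × 1 = 10 m
1–7 s: 6 × 6 = 36 m
7–11 s: -2 × 4 = -8 m
11–17 s: 1 × 6 = 6 m
Net displacement = 44 m

44 m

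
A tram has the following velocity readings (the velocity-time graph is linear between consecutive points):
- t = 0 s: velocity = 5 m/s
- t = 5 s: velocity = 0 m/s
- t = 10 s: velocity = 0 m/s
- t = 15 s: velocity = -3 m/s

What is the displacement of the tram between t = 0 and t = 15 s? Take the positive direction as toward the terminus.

Displacement is the signed area under the v-t curve.
0–5 s: ½(5 + 0)(5) = 12.5 m
5–10 s: 0 × 5 = 0 m
10–15 s: ½(0 + -3)(5) = -7.5 m
Net displacement = 5 m

5 m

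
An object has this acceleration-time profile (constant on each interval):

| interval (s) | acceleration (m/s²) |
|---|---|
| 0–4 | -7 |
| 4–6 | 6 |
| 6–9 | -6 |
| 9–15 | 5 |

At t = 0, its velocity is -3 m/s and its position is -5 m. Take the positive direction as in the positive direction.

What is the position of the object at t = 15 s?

On each constant-a segment, Δv = aΔt and Δx = v₀Δt + ½aΔt²; chain segment to segment.
0–4 s: v starts -3 m/s; Δx = -3·4 + ½·-7·4² = -68 m; v ends -31 m/s.
4–6 s: v starts -31 m/s; Δx = -31·2 + ½·6·2² = -50 m; v ends -19 m/s.
6–9 s: v starts -19 m/s; Δx = -19·3 + ½·-6·3² = -84 m; v ends -37 m/s.
9–15 s: v starts -37 m/s; Δx = -37·6 + ½·5·6² = -132 m; v ends -7 m/s.
x(15) = -5 + Σ Δx = -339 m.

-339 m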